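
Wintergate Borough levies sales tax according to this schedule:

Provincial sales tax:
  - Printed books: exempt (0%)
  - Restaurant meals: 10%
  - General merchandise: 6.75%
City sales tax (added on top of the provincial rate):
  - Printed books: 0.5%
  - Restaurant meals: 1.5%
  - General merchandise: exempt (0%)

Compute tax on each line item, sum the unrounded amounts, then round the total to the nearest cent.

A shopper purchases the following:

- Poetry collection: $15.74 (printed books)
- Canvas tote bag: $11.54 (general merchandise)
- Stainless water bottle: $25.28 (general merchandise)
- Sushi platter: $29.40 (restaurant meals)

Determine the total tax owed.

Poetry collection $15.74: printed books → 0% + 0.5% city = 0.5% → $0.0787
Canvas tote bag $11.54: general merchandise → 6.75% + 0% city = 6.75% → $0.77895
Stainless water bottle $25.28: general merchandise → 6.75% + 0% city = 6.75% → $1.7064
Sushi platter $29.40: restaurant meals → 10% + 1.5% city = 11.5% → $3.381
Unrounded tax sum = $5.94505 → $5.95

$5.95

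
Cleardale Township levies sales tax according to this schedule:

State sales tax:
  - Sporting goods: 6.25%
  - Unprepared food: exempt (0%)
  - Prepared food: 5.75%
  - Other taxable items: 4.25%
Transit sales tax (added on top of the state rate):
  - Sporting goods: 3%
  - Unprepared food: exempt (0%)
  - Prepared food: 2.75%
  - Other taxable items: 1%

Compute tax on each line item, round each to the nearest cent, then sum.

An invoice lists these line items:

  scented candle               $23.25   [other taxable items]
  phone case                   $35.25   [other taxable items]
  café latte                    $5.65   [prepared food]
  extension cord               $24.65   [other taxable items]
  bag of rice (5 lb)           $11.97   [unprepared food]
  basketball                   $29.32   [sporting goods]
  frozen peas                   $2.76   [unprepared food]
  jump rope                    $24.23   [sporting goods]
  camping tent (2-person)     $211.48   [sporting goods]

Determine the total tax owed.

Scented candle $23.25: other taxable items → 4.25% + 1% transit = 5.25% → $1.22
Phone case $35.25: other taxable items → 4.25% + 1% transit = 5.25% → $1.85
Café latte $5.65: prepared food → 5.75% + 2.75% transit = 8.5% → $0.48
Extension cord $24.65: other taxable items → 4.25% + 1% transit = 5.25% → $1.29
Bag of rice (5 lb) $11.97: unprepared food → 0% + 0% transit = 0% → $0.00
Basketball $29.32: sporting goods → 6.25% + 3% transit = 9.25% → $2.71
Frozen peas $2.76: unprepared food → 0% + 0% transit = 0% → $0.00
Jump rope $24.23: sporting goods → 6.25% + 3% transit = 9.25% → $2.24
Camping tent (2-person) $211.48: sporting goods → 6.25% + 3% transit = 9.25% → $19.56
Total tax = $1.22 + $1.85 + $0.48 + $1.29 + $2.71 + $2.24 + $19.56 = $29.35

$29.35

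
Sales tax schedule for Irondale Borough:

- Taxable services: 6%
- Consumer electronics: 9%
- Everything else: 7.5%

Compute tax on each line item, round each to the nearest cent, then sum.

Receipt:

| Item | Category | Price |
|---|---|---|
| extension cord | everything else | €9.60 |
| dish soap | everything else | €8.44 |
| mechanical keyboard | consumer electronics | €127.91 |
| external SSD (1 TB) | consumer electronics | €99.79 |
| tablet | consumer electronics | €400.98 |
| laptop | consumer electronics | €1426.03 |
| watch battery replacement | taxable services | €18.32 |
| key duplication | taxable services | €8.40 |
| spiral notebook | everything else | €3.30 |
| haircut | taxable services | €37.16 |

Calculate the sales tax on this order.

€190.35

Extension cord €9.60: everything else → 7.5% → €0.72
Dish soap €8.44: everything else → 7.5% → €0.63
Mechanical keyboard €127.91: consumer electronics → 9% → €11.51
External SSD (1 TB) €99.79: consumer electronics → 9% → €8.98
Tablet €400.98: consumer electronics → 9% → €36.09
Laptop €1426.03: consumer electronics → 9% → €128.34
Watch battery replacement €18.32: taxable services → 6% → €1.10
Key duplication €8.40: taxable services → 6% → €0.50
Spiral notebook €3.30: everything else → 7.5% → €0.25
Haircut €37.16: taxable services → 6% → €2.23
Total tax = €0.72 + €0.63 + €11.51 + €8.98 + €36.09 + €128.34 + €1.10 + €0.50 + €0.25 + €2.23 = €190.35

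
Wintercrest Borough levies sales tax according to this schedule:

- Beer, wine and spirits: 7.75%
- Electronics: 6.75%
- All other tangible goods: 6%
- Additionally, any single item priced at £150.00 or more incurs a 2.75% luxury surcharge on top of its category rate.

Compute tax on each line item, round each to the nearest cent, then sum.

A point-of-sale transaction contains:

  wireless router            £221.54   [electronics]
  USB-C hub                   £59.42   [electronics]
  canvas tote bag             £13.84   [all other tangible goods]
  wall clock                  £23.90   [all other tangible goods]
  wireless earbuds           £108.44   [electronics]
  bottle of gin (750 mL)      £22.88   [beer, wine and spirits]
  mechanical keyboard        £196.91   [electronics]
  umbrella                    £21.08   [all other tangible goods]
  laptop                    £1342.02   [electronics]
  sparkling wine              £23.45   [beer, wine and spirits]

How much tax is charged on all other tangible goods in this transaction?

Canvas tote bag £13.84: all other tangible goods → 6% → £0.83
Wall clock £23.90: all other tangible goods → 6% → £1.43
Umbrella £21.08: all other tangible goods → 6% → £1.26
Tax on all other tangible goods = £0.83 + £1.43 + £1.26 = £3.52

£3.52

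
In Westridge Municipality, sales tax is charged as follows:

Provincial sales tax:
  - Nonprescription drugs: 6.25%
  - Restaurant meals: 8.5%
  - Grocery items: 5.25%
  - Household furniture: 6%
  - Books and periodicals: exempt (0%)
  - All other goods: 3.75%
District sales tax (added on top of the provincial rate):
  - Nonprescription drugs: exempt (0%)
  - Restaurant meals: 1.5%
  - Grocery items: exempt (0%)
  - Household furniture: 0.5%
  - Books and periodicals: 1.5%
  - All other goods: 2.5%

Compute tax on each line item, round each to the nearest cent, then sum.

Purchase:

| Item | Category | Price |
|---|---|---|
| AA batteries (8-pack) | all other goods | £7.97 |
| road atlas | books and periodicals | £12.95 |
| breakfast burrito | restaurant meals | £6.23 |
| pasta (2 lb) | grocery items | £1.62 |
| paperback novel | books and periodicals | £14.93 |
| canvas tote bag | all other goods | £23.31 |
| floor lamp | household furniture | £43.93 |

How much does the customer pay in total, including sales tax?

AA batteries (8-pack) £7.97: all other goods → 3.75% + 2.5% district = 6.25% → £0.50
Road atlas £12.95: books and periodicals → 0% + 1.5% district = 1.5% → £0.19
Breakfast burrito £6.23: restaurant meals → 8.5% + 1.5% district = 10% → £0.62
Pasta (2 lb) £1.62: grocery items → 5.25% + 0% district = 5.25% → £0.09
Paperback novel £14.93: books and periodicals → 0% + 1.5% district = 1.5% → £0.22
Canvas tote bag £23.31: all other goods → 3.75% + 2.5% district = 6.25% → £1.46
Floor lamp £43.93: household furniture → 6% + 0.5% district = 6.5% → £2.86
Subtotal = £110.94; tax = £5.94; total due = £116.88

£116.88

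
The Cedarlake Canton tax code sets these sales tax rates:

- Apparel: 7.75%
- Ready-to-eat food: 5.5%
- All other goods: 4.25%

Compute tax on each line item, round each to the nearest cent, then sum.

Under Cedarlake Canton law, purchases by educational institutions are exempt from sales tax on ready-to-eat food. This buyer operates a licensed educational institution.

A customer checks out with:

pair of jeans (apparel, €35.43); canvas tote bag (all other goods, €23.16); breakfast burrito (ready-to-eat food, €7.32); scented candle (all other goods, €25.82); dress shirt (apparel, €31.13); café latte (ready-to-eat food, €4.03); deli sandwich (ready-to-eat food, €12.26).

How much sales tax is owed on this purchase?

€7.24

Pair of jeans €35.43: apparel → 7.75% → €2.75
Canvas tote bag €23.16: all other goods → 4.25% → €0.98
Breakfast burrito €7.32: ready-to-eat food, buyer-exempt → 0% → €0.00
Scented candle €25.82: all other goods → 4.25% → €1.10
Dress shirt €31.13: apparel → 7.75% → €2.41
Café latte €4.03: ready-to-eat food, buyer-exempt → 0% → €0.00
Deli sandwich €12.26: ready-to-eat food, buyer-exempt → 0% → €0.00
Total tax = €2.75 + €0.98 + €1.10 + €2.41 = €7.24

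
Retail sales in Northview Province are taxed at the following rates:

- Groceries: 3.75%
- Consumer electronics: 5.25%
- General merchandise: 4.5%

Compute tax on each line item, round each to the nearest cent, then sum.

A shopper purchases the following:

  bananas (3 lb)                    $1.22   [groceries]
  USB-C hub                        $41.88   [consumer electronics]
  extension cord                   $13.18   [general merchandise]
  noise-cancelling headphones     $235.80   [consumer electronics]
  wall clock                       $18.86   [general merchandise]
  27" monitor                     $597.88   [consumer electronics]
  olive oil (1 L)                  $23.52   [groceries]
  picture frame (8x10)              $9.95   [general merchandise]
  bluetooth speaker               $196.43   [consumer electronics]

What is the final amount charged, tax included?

Bananas (3 lb) $1.22: groceries → 3.75% → $0.05
USB-C hub $41.88: consumer electronics → 5.25% → $2.20
Extension cord $13.18: general merchandise → 4.5% → $0.59
Noise-cancelling headphones $235.80: consumer electronics → 5.25% → $12.38
Wall clock $18.86: general merchandise → 4.5% → $0.85
27" monitor $597.88: consumer electronics → 5.25% → $31.39
Olive oil (1 L) $23.52: groceries → 3.75% → $0.88
Picture frame (8x10) $9.95: general merchandise → 4.5% → $0.45
Bluetooth speaker $196.43: consumer electronics → 5.25% → $10.31
Subtotal = $1138.72; tax = $59.10; total due = $1197.82

$1197.82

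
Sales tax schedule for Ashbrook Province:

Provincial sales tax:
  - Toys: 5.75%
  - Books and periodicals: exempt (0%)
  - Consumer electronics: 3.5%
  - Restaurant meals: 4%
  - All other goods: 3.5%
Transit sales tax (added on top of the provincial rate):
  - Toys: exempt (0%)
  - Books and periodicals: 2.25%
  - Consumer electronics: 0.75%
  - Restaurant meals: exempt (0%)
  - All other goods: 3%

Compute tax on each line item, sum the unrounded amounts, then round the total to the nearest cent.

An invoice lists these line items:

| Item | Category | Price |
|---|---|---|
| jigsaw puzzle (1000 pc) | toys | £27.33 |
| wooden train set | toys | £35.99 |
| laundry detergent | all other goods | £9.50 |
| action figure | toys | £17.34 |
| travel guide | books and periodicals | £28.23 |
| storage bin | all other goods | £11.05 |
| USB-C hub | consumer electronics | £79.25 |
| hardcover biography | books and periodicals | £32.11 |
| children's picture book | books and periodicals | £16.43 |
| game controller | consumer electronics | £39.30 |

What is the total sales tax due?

£12.74

Jigsaw puzzle (1000 pc) £27.33: toys → 5.75% + 0% transit = 5.75% → £1.571475
Wooden train set £35.99: toys → 5.75% + 0% transit = 5.75% → £2.069425
Laundry detergent £9.50: all other goods → 3.5% + 3% transit = 6.5% → £0.6175
Action figure £17.34: toys → 5.75% + 0% transit = 5.75% → £0.99705
Travel guide £28.23: books and periodicals → 0% + 2.25% transit = 2.25% → £0.635175
Storage bin £11.05: all other goods → 3.5% + 3% transit = 6.5% → £0.71825
USB-C hub £79.25: consumer electronics → 3.5% + 0.75% transit = 4.25% → £3.368125
Hardcover biography £32.11: books and periodicals → 0% + 2.25% transit = 2.25% → £0.722475
Children's picture book £16.43: books and periodicals → 0% + 2.25% transit = 2.25% → £0.369675
Game controller £39.30: consumer electronics → 3.5% + 0.75% transit = 4.25% → £1.67025
Unrounded tax sum = £12.7394 → £12.74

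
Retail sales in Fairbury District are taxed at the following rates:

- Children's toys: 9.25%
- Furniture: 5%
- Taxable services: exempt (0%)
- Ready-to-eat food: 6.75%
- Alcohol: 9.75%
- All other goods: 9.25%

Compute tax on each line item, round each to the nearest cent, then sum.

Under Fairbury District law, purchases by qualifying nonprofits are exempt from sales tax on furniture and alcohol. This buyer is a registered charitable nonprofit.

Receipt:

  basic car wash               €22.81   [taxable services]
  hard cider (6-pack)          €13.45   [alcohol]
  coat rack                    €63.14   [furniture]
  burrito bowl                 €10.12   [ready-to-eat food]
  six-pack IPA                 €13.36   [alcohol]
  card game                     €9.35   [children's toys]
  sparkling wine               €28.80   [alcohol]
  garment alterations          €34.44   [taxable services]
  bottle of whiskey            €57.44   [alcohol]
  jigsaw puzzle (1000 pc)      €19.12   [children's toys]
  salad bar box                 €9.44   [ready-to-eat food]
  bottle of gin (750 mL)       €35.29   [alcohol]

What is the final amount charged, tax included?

€320.71

Basic car wash €22.81: taxable services → 0% → €0.00
Hard cider (6-pack) €13.45: alcohol, buyer-exempt → 0% → €0.00
Coat rack €63.14: furniture, buyer-exempt → 0% → €0.00
Burrito bowl €10.12: ready-to-eat food → 6.75% → €0.68
Six-pack IPA €13.36: alcohol, buyer-exempt → 0% → €0.00
Card game €9.35: children's toys → 9.25% → €0.86
Sparkling wine €28.80: alcohol, buyer-exempt → 0% → €0.00
Garment alterations €34.44: taxable services → 0% → €0.00
Bottle of whiskey €57.44: alcohol, buyer-exempt → 0% → €0.00
Jigsaw puzzle (1000 pc) €19.12: children's toys → 9.25% → €1.77
Salad bar box €9.44: ready-to-eat food → 6.75% → €0.64
Bottle of gin (750 mL) €35.29: alcohol, buyer-exempt → 0% → €0.00
Subtotal = €316.76; tax = €3.95; total due = €320.71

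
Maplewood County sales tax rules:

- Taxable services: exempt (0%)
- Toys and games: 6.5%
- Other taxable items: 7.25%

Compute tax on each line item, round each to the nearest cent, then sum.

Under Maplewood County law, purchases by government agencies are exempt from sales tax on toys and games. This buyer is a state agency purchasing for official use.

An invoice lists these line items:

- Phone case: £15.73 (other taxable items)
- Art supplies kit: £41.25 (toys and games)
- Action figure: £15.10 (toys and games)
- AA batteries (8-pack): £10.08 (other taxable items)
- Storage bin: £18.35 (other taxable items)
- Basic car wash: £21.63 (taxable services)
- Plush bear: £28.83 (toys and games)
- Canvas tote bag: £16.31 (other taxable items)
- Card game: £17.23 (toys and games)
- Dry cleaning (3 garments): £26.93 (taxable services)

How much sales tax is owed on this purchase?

Phone case £15.73: other taxable items → 7.25% → £1.14
Art supplies kit £41.25: toys and games, buyer-exempt → 0% → £0.00
Action figure £15.10: toys and games, buyer-exempt → 0% → £0.00
AA batteries (8-pack) £10.08: other taxable items → 7.25% → £0.73
Storage bin £18.35: other taxable items → 7.25% → £1.33
Basic car wash £21.63: taxable services → 0% → £0.00
Plush bear £28.83: toys and games, buyer-exempt → 0% → £0.00
Canvas tote bag £16.31: other taxable items → 7.25% → £1.18
Card game £17.23: toys and games, buyer-exempt → 0% → £0.00
Dry cleaning (3 garments) £26.93: taxable services → 0% → £0.00
Total tax = £1.14 + £0.73 + £1.33 + £1.18 = £4.38

£4.38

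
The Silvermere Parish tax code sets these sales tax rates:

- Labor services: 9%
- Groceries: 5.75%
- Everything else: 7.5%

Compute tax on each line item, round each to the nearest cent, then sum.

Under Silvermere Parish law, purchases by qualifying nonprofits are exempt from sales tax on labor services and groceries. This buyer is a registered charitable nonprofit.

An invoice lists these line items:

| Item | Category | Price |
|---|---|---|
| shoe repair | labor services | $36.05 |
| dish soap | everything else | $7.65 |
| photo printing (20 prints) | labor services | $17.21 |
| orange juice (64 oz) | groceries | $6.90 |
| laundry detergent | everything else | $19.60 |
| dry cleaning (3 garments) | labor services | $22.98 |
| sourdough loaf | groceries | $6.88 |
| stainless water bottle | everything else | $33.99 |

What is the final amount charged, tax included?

$155.85

Shoe repair $36.05: labor services, buyer-exempt → 0% → $0.00
Dish soap $7.65: everything else → 7.5% → $0.57
Photo printing (20 prints) $17.21: labor services, buyer-exempt → 0% → $0.00
Orange juice (64 oz) $6.90: groceries, buyer-exempt → 0% → $0.00
Laundry detergent $19.60: everything else → 7.5% → $1.47
Dry cleaning (3 garments) $22.98: labor services, buyer-exempt → 0% → $0.00
Sourdough loaf $6.88: groceries, buyer-exempt → 0% → $0.00
Stainless water bottle $33.99: everything else → 7.5% → $2.55
Subtotal = $151.26; tax = $4.59; total due = $155.85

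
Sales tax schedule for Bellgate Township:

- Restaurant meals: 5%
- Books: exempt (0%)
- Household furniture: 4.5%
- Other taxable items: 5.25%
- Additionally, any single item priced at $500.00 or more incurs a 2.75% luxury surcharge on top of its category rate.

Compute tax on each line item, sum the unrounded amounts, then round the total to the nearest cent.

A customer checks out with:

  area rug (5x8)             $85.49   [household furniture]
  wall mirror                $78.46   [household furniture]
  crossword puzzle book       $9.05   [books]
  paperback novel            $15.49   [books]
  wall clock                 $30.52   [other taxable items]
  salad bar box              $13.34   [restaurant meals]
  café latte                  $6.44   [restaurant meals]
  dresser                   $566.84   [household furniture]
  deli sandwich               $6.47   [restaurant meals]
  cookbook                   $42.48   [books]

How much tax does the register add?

Area rug (5x8) $85.49: household furniture → 4.5% → $3.84705
Wall mirror $78.46: household furniture → 4.5% → $3.5307
Crossword puzzle book $9.05: books → 0% → $0.00
Paperback novel $15.49: books → 0% → $0.00
Wall clock $30.52: other taxable items → 5.25% → $1.6023
Salad bar box $13.34: restaurant meals → 5% → $0.667
Café latte $6.44: restaurant meals → 5% → $0.322
Dresser $566.84: household furniture → 4.5% + 2.75% surcharge = 7.25% → $41.0959
Deli sandwich $6.47: restaurant meals → 5% → $0.3235
Cookbook $42.48: books → 0% → $0.00
Unrounded tax sum = $51.38845 → $51.39

$51.39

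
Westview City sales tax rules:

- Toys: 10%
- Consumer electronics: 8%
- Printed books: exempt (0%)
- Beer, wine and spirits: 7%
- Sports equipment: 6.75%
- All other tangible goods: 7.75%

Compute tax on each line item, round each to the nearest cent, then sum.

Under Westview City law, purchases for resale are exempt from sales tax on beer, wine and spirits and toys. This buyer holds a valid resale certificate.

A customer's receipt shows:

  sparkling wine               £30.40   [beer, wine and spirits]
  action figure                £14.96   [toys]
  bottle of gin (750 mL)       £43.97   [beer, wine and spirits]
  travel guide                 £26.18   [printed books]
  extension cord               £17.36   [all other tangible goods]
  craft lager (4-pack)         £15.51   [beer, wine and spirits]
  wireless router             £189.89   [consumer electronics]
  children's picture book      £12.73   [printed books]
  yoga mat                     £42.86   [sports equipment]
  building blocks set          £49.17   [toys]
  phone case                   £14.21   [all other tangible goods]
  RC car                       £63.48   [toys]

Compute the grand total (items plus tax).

£541.25

Sparkling wine £30.40: beer, wine and spirits, buyer-exempt → 0% → £0.00
Action figure £14.96: toys, buyer-exempt → 0% → £0.00
Bottle of gin (750 mL) £43.97: beer, wine and spirits, buyer-exempt → 0% → £0.00
Travel guide £26.18: printed books → 0% → £0.00
Extension cord £17.36: all other tangible goods → 7.75% → £1.35
Craft lager (4-pack) £15.51: beer, wine and spirits, buyer-exempt → 0% → £0.00
Wireless router £189.89: consumer electronics → 8% → £15.19
Children's picture book £12.73: printed books → 0% → £0.00
Yoga mat £42.86: sports equipment → 6.75% → £2.89
Building blocks set £49.17: toys, buyer-exempt → 0% → £0.00
Phone case £14.21: all other tangible goods → 7.75% → £1.10
RC car £63.48: toys, buyer-exempt → 0% → £0.00
Subtotal = £520.72; tax = £20.53; total due = £541.25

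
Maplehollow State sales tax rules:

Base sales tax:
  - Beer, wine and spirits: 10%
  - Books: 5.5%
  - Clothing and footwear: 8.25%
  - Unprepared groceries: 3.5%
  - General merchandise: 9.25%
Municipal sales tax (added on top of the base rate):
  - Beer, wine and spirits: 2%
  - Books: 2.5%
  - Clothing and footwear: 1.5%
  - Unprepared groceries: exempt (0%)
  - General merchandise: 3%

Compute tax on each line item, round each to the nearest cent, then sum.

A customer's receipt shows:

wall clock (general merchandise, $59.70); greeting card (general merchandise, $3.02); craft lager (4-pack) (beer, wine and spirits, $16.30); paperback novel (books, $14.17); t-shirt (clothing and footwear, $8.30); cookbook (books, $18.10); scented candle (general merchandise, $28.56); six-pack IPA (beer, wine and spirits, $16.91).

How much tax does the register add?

$18.56

Wall clock $59.70: general merchandise → 9.25% + 3% municipal = 12.25% → $7.31
Greeting card $3.02: general merchandise → 9.25% + 3% municipal = 12.25% → $0.37
Craft lager (4-pack) $16.30: beer, wine and spirits → 10% + 2% municipal = 12% → $1.96
Paperback novel $14.17: books → 5.5% + 2.5% municipal = 8% → $1.13
T-shirt $8.30: clothing and footwear → 8.25% + 1.5% municipal = 9.75% → $0.81
Cookbook $18.10: books → 5.5% + 2.5% municipal = 8% → $1.45
Scented candle $28.56: general merchandise → 9.25% + 3% municipal = 12.25% → $3.50
Six-pack IPA $16.91: beer, wine and spirits → 10% + 2% municipal = 12% → $2.03
Total tax = $7.31 + $0.37 + $1.96 + $1.13 + $0.81 + $1.45 + $3.50 + $2.03 = $18.56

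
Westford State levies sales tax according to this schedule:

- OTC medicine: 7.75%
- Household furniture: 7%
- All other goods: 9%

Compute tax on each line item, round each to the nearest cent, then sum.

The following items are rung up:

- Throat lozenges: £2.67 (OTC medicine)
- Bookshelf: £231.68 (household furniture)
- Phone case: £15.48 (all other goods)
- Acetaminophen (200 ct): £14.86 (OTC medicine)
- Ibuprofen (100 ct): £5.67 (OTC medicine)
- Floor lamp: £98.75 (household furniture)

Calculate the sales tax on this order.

£26.32

Throat lozenges £2.67: OTC medicine → 7.75% → £0.21
Bookshelf £231.68: household furniture → 7% → £16.22
Phone case £15.48: all other goods → 9% → £1.39
Acetaminophen (200 ct) £14.86: OTC medicine → 7.75% → £1.15
Ibuprofen (100 ct) £5.67: OTC medicine → 7.75% → £0.44
Floor lamp £98.75: household furniture → 7% → £6.91
Total tax = £0.21 + £16.22 + £1.39 + £1.15 + £0.44 + £6.91 = £26.32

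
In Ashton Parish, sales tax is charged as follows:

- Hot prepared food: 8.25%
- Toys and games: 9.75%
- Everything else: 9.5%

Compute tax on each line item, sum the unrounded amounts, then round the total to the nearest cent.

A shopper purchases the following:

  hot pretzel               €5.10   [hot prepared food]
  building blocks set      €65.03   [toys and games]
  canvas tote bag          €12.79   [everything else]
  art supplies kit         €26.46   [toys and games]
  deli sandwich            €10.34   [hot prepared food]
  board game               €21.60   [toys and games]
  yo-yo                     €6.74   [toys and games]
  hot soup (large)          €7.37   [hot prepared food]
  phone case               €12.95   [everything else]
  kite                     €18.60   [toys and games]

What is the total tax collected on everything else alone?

€2.45

Canvas tote bag €12.79: everything else → 9.5% → €1.21505
Phone case €12.95: everything else → 9.5% → €1.23025
Tax on everything else: unrounded sum = €2.4453 → €2.45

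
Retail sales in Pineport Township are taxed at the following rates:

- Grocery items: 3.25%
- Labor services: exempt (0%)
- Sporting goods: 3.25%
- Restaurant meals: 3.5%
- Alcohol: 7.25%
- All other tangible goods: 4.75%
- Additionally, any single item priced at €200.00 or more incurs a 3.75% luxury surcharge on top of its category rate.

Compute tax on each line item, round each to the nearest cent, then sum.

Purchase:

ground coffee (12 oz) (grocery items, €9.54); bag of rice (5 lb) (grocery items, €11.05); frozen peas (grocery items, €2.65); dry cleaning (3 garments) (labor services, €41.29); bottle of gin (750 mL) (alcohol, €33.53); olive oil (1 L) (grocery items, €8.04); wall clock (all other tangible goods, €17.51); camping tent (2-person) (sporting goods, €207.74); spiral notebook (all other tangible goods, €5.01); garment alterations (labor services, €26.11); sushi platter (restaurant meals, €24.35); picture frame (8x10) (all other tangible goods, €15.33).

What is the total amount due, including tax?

Ground coffee (12 oz) €9.54: grocery items → 3.25% → €0.31
Bag of rice (5 lb) €11.05: grocery items → 3.25% → €0.36
Frozen peas €2.65: grocery items → 3.25% → €0.09
Dry cleaning (3 garments) €41.29: labor services → 0% → €0.00
Bottle of gin (750 mL) €33.53: alcohol → 7.25% → €2.43
Olive oil (1 L) €8.04: grocery items → 3.25% → €0.26
Wall clock €17.51: all other tangible goods → 4.75% → €0.83
Camping tent (2-person) €207.74: sporting goods → 3.25% + 3.75% surcharge = 7% → €14.54
Spiral notebook €5.01: all other tangible goods → 4.75% → €0.24
Garment alterations €26.11: labor services → 0% → €0.00
Sushi platter €24.35: restaurant meals → 3.5% → €0.85
Picture frame (8x10) €15.33: all other tangible goods → 4.75% → €0.73
Subtotal = €402.15; tax = €20.64; total due = €422.79

€422.79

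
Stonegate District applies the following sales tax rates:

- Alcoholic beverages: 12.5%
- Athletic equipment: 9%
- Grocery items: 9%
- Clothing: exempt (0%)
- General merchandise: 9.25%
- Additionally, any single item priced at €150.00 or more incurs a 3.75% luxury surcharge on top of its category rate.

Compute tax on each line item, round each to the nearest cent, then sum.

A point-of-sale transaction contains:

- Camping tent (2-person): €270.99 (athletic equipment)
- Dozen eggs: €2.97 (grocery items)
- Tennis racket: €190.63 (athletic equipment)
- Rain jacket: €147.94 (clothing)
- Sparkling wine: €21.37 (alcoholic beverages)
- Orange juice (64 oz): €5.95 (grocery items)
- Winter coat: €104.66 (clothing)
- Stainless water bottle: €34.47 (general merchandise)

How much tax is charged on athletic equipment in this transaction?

€58.86

Camping tent (2-person) €270.99: athletic equipment → 9% + 3.75% surcharge = 12.75% → €34.55
Tennis racket €190.63: athletic equipment → 9% + 3.75% surcharge = 12.75% → €24.31
Tax on athletic equipment = €34.55 + €24.31 = €58.86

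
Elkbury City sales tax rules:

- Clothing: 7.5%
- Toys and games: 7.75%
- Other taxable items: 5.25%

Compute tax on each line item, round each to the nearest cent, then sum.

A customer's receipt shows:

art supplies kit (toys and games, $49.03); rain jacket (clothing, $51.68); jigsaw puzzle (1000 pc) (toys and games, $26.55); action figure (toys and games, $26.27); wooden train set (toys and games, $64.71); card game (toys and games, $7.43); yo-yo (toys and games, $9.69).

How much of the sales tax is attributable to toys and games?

Art supplies kit $49.03: toys and games → 7.75% → $3.80
Jigsaw puzzle (1000 pc) $26.55: toys and games → 7.75% → $2.06
Action figure $26.27: toys and games → 7.75% → $2.04
Wooden train set $64.71: toys and games → 7.75% → $5.02
Card game $7.43: toys and games → 7.75% → $0.58
Yo-yo $9.69: toys and games → 7.75% → $0.75
Tax on toys and games = $3.80 + $2.06 + $2.04 + $5.02 + $0.58 + $0.75 = $14.25

$14.25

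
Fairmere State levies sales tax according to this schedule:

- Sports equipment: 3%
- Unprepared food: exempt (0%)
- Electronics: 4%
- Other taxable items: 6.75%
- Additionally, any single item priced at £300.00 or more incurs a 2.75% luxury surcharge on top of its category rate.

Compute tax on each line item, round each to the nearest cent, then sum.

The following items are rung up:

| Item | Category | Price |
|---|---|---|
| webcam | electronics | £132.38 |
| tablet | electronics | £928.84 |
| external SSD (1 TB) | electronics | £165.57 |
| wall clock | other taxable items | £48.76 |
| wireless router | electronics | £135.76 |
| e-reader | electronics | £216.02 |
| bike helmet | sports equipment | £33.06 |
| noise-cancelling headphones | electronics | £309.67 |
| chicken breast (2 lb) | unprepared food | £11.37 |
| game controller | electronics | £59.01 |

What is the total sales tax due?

£116.23

Webcam £132.38: electronics → 4% → £5.30
Tablet £928.84: electronics → 4% + 2.75% surcharge = 6.75% → £62.70
External SSD (1 TB) £165.57: electronics → 4% → £6.62
Wall clock £48.76: other taxable items → 6.75% → £3.29
Wireless router £135.76: electronics → 4% → £5.43
E-reader £216.02: electronics → 4% → £8.64
Bike helmet £33.06: sports equipment → 3% → £0.99
Noise-cancelling headphones £309.67: electronics → 4% + 2.75% surcharge = 6.75% → £20.90
Chicken breast (2 lb) £11.37: unprepared food → 0% → £0.00
Game controller £59.01: electronics → 4% → £2.36
Total tax = £5.30 + £62.70 + £6.62 + £3.29 + £5.43 + £8.64 + £0.99 + £20.90 + £2.36 = £116.23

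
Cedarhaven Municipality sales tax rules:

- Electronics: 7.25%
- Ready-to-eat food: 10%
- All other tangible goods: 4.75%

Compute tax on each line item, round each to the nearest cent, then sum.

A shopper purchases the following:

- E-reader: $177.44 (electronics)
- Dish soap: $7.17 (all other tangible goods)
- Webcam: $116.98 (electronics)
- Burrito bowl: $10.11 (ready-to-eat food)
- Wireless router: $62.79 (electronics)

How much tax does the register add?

$27.24

E-reader $177.44: electronics → 7.25% → $12.86
Dish soap $7.17: all other tangible goods → 4.75% → $0.34
Webcam $116.98: electronics → 7.25% → $8.48
Burrito bowl $10.11: ready-to-eat food → 10% → $1.01
Wireless router $62.79: electronics → 7.25% → $4.55
Total tax = $12.86 + $0.34 + $8.48 + $1.01 + $4.55 = $27.24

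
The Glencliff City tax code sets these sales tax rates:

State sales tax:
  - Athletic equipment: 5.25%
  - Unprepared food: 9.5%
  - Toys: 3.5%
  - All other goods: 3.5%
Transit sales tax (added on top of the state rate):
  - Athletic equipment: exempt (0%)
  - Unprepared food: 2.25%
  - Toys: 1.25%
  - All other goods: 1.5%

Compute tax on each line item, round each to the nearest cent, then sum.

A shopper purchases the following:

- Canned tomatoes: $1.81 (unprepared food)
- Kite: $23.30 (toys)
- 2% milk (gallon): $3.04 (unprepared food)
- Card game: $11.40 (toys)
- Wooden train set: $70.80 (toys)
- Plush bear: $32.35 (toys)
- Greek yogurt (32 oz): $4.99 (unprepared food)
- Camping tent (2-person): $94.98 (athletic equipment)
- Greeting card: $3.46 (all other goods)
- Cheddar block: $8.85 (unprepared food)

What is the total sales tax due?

Canned tomatoes $1.81: unprepared food → 9.5% + 2.25% transit = 11.75% → $0.21
Kite $23.30: toys → 3.5% + 1.25% transit = 4.75% → $1.11
2% milk (gallon) $3.04: unprepared food → 9.5% + 2.25% transit = 11.75% → $0.36
Card game $11.40: toys → 3.5% + 1.25% transit = 4.75% → $0.54
Wooden train set $70.80: toys → 3.5% + 1.25% transit = 4.75% → $3.36
Plush bear $32.35: toys → 3.5% + 1.25% transit = 4.75% → $1.54
Greek yogurt (32 oz) $4.99: unprepared food → 9.5% + 2.25% transit = 11.75% → $0.59
Camping tent (2-person) $94.98: athletic equipment → 5.25% + 0% transit = 5.25% → $4.99
Greeting card $3.46: all other goods → 3.5% + 1.5% transit = 5% → $0.17
Cheddar block $8.85: unprepared food → 9.5% + 2.25% transit = 11.75% → $1.04
Total tax = $0.21 + $1.11 + $0.36 + $0.54 + $3.36 + $1.54 + $0.59 + $4.99 + $0.17 + $1.04 = $13.91

$13.91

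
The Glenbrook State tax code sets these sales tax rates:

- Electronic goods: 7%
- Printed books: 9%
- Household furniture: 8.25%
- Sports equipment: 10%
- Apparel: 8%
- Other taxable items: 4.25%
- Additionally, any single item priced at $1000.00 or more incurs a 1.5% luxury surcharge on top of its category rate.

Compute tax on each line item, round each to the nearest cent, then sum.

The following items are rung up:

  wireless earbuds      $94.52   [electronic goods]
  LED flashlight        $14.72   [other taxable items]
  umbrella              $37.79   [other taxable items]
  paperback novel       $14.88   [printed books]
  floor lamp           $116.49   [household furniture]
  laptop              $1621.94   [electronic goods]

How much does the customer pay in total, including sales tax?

$2058.01

Wireless earbuds $94.52: electronic goods → 7% → $6.62
LED flashlight $14.72: other taxable items → 4.25% → $0.63
Umbrella $37.79: other taxable items → 4.25% → $1.61
Paperback novel $14.88: printed books → 9% → $1.34
Floor lamp $116.49: household furniture → 8.25% → $9.61
Laptop $1621.94: electronic goods → 7% + 1.5% surcharge = 8.5% → $137.86
Subtotal = $1900.34; tax = $157.67; total due = $2058.01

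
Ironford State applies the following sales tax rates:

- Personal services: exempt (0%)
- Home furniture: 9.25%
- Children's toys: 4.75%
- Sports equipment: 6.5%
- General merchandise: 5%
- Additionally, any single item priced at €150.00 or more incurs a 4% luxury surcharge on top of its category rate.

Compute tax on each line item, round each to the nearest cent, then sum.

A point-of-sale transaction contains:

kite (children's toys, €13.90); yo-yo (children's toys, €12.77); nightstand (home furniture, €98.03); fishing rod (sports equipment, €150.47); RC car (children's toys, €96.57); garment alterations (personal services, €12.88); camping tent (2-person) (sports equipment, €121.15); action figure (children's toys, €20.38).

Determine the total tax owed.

Kite €13.90: children's toys → 4.75% → €0.66
Yo-yo €12.77: children's toys → 4.75% → €0.61
Nightstand €98.03: home furniture → 9.25% → €9.07
Fishing rod €150.47: sports equipment → 6.5% + 4% surcharge = 10.5% → €15.80
RC car €96.57: children's toys → 4.75% → €4.59
Garment alterations €12.88: personal services → 0% → €0.00
Camping tent (2-person) €121.15: sports equipment → 6.5% → €7.87
Action figure €20.38: children's toys → 4.75% → €0.97
Total tax = €0.66 + €0.61 + €9.07 + €15.80 + €4.59 + €7.87 + €0.97 = €39.57

€39.57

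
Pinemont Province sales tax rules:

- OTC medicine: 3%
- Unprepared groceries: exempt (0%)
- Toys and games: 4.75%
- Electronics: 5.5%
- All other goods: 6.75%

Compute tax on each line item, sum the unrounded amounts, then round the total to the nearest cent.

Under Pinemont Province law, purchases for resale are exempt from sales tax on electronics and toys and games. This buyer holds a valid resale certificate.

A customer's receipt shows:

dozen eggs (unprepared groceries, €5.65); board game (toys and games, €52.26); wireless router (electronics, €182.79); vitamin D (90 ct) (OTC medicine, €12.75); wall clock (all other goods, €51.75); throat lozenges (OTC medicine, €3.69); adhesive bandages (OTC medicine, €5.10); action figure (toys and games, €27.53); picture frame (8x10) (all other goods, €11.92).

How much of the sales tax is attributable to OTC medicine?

Vitamin D (90 ct) €12.75: OTC medicine → 3% → €0.3825
Throat lozenges €3.69: OTC medicine → 3% → €0.1107
Adhesive bandages €5.10: OTC medicine → 3% → €0.153
Tax on OTC medicine: unrounded sum = €0.6462 → €0.65

€0.65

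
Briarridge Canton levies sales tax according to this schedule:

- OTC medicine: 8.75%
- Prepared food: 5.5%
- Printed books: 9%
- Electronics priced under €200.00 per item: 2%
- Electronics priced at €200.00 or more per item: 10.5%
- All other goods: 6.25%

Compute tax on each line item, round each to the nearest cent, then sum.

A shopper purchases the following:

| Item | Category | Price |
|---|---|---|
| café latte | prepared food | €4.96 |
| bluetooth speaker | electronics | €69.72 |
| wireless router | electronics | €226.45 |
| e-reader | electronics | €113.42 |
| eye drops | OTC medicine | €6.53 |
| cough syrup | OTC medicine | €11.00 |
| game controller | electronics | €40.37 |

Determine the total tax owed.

Café latte €4.96: prepared food → 5.5% → €0.27
Bluetooth speaker €69.72: electronics, under €200.00 → 2% → €1.39
Wireless router €226.45: electronics, €200.00 or more → 10.5% → €23.78
E-reader €113.42: electronics, under €200.00 → 2% → €2.27
Eye drops €6.53: OTC medicine → 8.75% → €0.57
Cough syrup €11.00: OTC medicine → 8.75% → €0.96
Game controller €40.37: electronics, under €200.00 → 2% → €0.81
Total tax = €0.27 + €1.39 + €23.78 + €2.27 + €0.57 + €0.96 + €0.81 = €30.05

€30.05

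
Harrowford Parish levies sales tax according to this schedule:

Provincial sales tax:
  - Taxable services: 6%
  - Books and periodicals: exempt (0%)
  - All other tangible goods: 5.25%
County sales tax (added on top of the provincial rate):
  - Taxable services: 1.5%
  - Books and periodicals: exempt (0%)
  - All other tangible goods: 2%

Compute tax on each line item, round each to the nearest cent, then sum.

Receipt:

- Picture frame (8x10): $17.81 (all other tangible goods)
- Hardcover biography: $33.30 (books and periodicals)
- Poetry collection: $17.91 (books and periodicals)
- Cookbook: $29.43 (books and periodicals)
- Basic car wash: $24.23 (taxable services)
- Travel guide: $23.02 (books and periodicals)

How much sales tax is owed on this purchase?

Picture frame (8x10) $17.81: all other tangible goods → 5.25% + 2% county = 7.25% → $1.29
Hardcover biography $33.30: books and periodicals → 0% + 0% county = 0% → $0.00
Poetry collection $17.91: books and periodicals → 0% + 0% county = 0% → $0.00
Cookbook $29.43: books and periodicals → 0% + 0% county = 0% → $0.00
Basic car wash $24.23: taxable services → 6% + 1.5% county = 7.5% → $1.82
Travel guide $23.02: books and periodicals → 0% + 0% county = 0% → $0.00
Total tax = $1.29 + $1.82 = $3.11

$3.11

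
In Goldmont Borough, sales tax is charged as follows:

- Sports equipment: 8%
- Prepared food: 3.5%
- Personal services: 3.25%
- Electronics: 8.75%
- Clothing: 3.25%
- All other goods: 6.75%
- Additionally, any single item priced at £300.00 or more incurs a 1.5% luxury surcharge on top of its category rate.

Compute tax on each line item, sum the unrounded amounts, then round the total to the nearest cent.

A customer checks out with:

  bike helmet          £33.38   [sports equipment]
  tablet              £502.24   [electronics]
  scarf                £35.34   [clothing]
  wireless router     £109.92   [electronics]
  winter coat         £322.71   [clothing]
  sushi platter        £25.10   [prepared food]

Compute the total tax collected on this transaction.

Bike helmet £33.38: sports equipment → 8% → £2.6704
Tablet £502.24: electronics → 8.75% + 1.5% surcharge = 10.25% → £51.4796
Scarf £35.34: clothing → 3.25% → £1.14855
Wireless router £109.92: electronics → 8.75% → £9.618
Winter coat £322.71: clothing → 3.25% + 1.5% surcharge = 4.75% → £15.328725
Sushi platter £25.10: prepared food → 3.5% → £0.8785
Unrounded tax sum = £81.123775 → £81.12

£81.12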